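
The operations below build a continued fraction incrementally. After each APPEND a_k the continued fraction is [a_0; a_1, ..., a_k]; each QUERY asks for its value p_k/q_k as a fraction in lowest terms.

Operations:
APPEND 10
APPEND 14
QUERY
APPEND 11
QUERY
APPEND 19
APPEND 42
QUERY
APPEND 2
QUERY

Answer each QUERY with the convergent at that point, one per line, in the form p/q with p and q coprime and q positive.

APPEND 10: p_0 = 10·1 + 0 = 10, q_0 = 10·0 + 1 = 1 → 10/1
APPEND 14: p_1 = 14·10 + 1 = 141, q_1 = 14·1 + 0 = 14 → 141/14
APPEND 11: p_2 = 11·141 + 10 = 1561, q_2 = 11·14 + 1 = 155 → 1561/155
APPEND 19: p_3 = 19·1561 + 141 = 29800, q_3 = 19·155 + 14 = 2959 → 29800/2959
APPEND 42: p_4 = 42·29800 + 1561 = 1253161, q_4 = 42·2959 + 155 = 124433 → 1253161/124433
APPEND 2: p_5 = 2·1253161 + 29800 = 2536122, q_5 = 2·124433 + 2959 = 251825 → 2536122/251825

141/14
1561/155
1253161/124433
2536122/251825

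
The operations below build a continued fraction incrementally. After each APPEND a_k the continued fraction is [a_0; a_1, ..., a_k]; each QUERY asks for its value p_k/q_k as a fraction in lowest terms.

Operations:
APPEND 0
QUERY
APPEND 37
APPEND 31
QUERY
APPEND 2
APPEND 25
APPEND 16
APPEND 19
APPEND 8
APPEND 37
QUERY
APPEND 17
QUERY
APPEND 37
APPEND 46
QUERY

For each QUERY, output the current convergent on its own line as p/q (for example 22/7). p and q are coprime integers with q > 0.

0/1
31/1148
146788102/5435821161
2499351709/92555382374
4263148213119/157871863956328

APPEND 0: p_0 = 0·1 + 0 = 0, q_0 = 0·0 + 1 = 1 → 0/1
APPEND 37: p_1 = 37·0 + 1 = 1, q_1 = 37·1 + 0 = 37 → 1/37
APPEND 31: p_2 = 31·1 + 0 = 31, q_2 = 31·37 + 1 = 1148 → 31/1148
APPEND 2: p_3 = 2·31 + 1 = 63, q_3 = 2·1148 + 37 = 2333 → 63/2333
APPEND 25: p_4 = 25·63 + 31 = 1606, q_4 = 25·2333 + 1148 = 59473 → 1606/59473
APPEND 16: p_5 = 16·1606 + 63 = 25759, q_5 = 16·59473 + 2333 = 953901 → 25759/953901
APPEND 19: p_6 = 19·25759 + 1606 = 491027, q_6 = 19·953901 + 59473 = 18183592 → 491027/18183592
APPEND 8: p_7 = 8·491027 + 25759 = 3953975, q_7 = 8·18183592 + 953901 = 146422637 → 3953975/146422637
APPEND 37: p_8 = 37·3953975 + 491027 = 146788102, q_8 = 37·146422637 + 18183592 = 5435821161 → 146788102/5435821161
APPEND 17: p_9 = 17·146788102 + 3953975 = 2499351709, q_9 = 17·5435821161 + 146422637 = 92555382374 → 2499351709/92555382374
APPEND 37: p_10 = 37·2499351709 + 146788102 = 92622801335, q_10 = 37·92555382374 + 5435821161 = 3429984968999 → 92622801335/3429984968999
APPEND 46: p_11 = 46·92622801335 + 2499351709 = 4263148213119, q_11 = 46·3429984968999 + 92555382374 = 157871863956328 → 4263148213119/157871863956328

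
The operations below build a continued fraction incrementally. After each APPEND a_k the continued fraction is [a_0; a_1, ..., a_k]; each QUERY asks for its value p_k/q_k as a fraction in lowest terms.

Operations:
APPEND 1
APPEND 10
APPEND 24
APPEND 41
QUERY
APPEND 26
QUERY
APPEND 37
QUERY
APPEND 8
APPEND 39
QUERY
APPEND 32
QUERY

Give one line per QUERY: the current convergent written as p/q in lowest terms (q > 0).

APPEND 1: p_0 = 1·1 + 0 = 1, q_0 = 1·0 + 1 = 1 → 1/1
APPEND 10: p_1 = 10·1 + 1 = 11, q_1 = 10·1 + 0 = 10 → 11/10
APPEND 24: p_2 = 24·11 + 1 = 265, q_2 = 24·10 + 1 = 241 → 265/241
APPEND 41: p_3 = 41·265 + 11 = 10876, q_3 = 41·241 + 10 = 9891 → 10876/9891
APPEND 26: p_4 = 26·10876 + 265 = 283041, q_4 = 26·9891 + 241 = 257407 → 283041/257407
APPEND 37: p_5 = 37·283041 + 10876 = 10483393, q_5 = 37·257407 + 9891 = 9533950 → 10483393/9533950
APPEND 8: p_6 = 8·10483393 + 283041 = 84150185, q_6 = 8·9533950 + 257407 = 76529007 → 84150185/76529007
APPEND 39: p_7 = 39·84150185 + 10483393 = 3292340608, q_7 = 39·76529007 + 9533950 = 2994165223 → 3292340608/2994165223
APPEND 32: p_8 = 32·3292340608 + 84150185 = 105439049641, q_8 = 32·2994165223 + 76529007 = 95889816143 → 105439049641/95889816143

10876/9891
283041/257407
10483393/9533950
3292340608/2994165223
105439049641/95889816143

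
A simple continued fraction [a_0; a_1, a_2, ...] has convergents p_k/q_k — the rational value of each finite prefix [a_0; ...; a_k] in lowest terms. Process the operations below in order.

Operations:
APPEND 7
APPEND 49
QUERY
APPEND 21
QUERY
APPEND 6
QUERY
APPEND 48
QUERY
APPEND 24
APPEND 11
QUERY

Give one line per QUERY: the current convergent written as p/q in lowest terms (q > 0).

APPEND 7: p_0 = 7·1 + 0 = 7, q_0 = 7·0 + 1 = 1 → 7/1
APPEND 49: p_1 = 49·7 + 1 = 344, q_1 = 49·1 + 0 = 49 → 344/49
APPEND 21: p_2 = 21·344 + 7 = 7231, q_2 = 21·49 + 1 = 1030 → 7231/1030
APPEND 6: p_3 = 6·7231 + 344 = 43730, q_3 = 6·1030 + 49 = 6229 → 43730/6229
APPEND 48: p_4 = 48·43730 + 7231 = 2106271, q_4 = 48·6229 + 1030 = 300022 → 2106271/300022
APPEND 24: p_5 = 24·2106271 + 43730 = 50594234, q_5 = 24·300022 + 6229 = 7206757 → 50594234/7206757
APPEND 11: p_6 = 11·50594234 + 2106271 = 558642845, q_6 = 11·7206757 + 300022 = 79574349 → 558642845/79574349

344/49
7231/1030
43730/6229
2106271/300022
558642845/79574349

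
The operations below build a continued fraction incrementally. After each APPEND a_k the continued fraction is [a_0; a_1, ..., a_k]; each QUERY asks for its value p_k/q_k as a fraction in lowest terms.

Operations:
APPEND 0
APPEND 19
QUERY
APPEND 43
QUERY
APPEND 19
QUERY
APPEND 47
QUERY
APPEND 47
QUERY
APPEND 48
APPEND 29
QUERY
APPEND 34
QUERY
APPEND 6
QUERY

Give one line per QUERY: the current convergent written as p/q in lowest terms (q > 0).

APPEND 0: p_0 = 0·1 + 0 = 0, q_0 = 0·0 + 1 = 1 → 0/1
APPEND 19: p_1 = 19·0 + 1 = 1, q_1 = 19·1 + 0 = 19 → 1/19
APPEND 43: p_2 = 43·1 + 0 = 43, q_2 = 43·19 + 1 = 818 → 43/818
APPEND 19: p_3 = 19·43 + 1 = 818, q_3 = 19·818 + 19 = 15561 → 818/15561
APPEND 47: p_4 = 47·818 + 43 = 38489, q_4 = 47·15561 + 818 = 732185 → 38489/732185
APPEND 47: p_5 = 47·38489 + 818 = 1809801, q_5 = 47·732185 + 15561 = 34428256 → 1809801/34428256
APPEND 48: p_6 = 48·1809801 + 38489 = 86908937, q_6 = 48·34428256 + 732185 = 1653288473 → 86908937/1653288473
APPEND 29: p_7 = 29·86908937 + 1809801 = 2522168974, q_7 = 29·1653288473 + 34428256 = 47979793973 → 2522168974/47979793973
APPEND 34: p_8 = 34·2522168974 + 86908937 = 85840654053, q_8 = 34·47979793973 + 1653288473 = 1632966283555 → 85840654053/1632966283555
APPEND 6: p_9 = 6·85840654053 + 2522168974 = 517566093292, q_9 = 6·1632966283555 + 47979793973 = 9845777495303 → 517566093292/9845777495303

1/19
43/818
818/15561
38489/732185
1809801/34428256
2522168974/47979793973
85840654053/1632966283555
517566093292/9845777495303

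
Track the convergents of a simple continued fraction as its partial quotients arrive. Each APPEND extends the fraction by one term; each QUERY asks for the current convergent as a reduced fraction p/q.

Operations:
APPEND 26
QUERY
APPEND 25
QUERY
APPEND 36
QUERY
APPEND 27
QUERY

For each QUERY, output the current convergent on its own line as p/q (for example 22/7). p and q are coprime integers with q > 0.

APPEND 26: p_0 = 26·1 + 0 = 26, q_0 = 26·0 + 1 = 1 → 26/1
APPEND 25: p_1 = 25·26 + 1 = 651, q_1 = 25·1 + 0 = 25 → 651/25
APPEND 36: p_2 = 36·651 + 26 = 23462, q_2 = 36·25 + 1 = 901 → 23462/901
APPEND 27: p_3 = 27·23462 + 651 = 634125, q_3 = 27·901 + 25 = 24352 → 634125/24352

26/1
651/25
23462/901
634125/24352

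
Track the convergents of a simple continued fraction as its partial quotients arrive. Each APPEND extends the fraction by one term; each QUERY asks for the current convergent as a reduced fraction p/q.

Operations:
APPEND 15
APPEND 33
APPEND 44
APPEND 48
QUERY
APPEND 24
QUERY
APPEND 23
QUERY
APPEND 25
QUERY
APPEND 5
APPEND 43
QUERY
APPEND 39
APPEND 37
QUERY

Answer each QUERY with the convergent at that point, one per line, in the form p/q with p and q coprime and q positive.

1048768/69777
25192271/1676101
580471001/38620100
14536967296/967178601
3164945188979/210571242116
4572891669262473/304245230600389

APPEND 15: p_0 = 15·1 + 0 = 15, q_0 = 15·0 + 1 = 1 → 15/1
APPEND 33: p_1 = 33·15 + 1 = 496, q_1 = 33·1 + 0 = 33 → 496/33
APPEND 44: p_2 = 44·496 + 15 = 21839, q_2 = 44·33 + 1 = 1453 → 21839/1453
APPEND 48: p_3 = 48·21839 + 496 = 1048768, q_3 = 48·1453 + 33 = 69777 → 1048768/69777
APPEND 24: p_4 = 24·1048768 + 21839 = 25192271, q_4 = 24·69777 + 1453 = 1676101 → 25192271/1676101
APPEND 23: p_5 = 23·25192271 + 1048768 = 580471001, q_5 = 23·1676101 + 69777 = 38620100 → 580471001/38620100
APPEND 25: p_6 = 25·580471001 + 25192271 = 14536967296, q_6 = 25·38620100 + 1676101 = 967178601 → 14536967296/967178601
APPEND 5: p_7 = 5·14536967296 + 580471001 = 73265307481, q_7 = 5·967178601 + 38620100 = 4874513105 → 73265307481/4874513105
APPEND 43: p_8 = 43·73265307481 + 14536967296 = 3164945188979, q_8 = 43·4874513105 + 967178601 = 210571242116 → 3164945188979/210571242116
APPEND 39: p_9 = 39·3164945188979 + 73265307481 = 123506127677662, q_9 = 39·210571242116 + 4874513105 = 8217152955629 → 123506127677662/8217152955629
APPEND 37: p_10 = 37·123506127677662 + 3164945188979 = 4572891669262473, q_10 = 37·8217152955629 + 210571242116 = 304245230600389 → 4572891669262473/304245230600389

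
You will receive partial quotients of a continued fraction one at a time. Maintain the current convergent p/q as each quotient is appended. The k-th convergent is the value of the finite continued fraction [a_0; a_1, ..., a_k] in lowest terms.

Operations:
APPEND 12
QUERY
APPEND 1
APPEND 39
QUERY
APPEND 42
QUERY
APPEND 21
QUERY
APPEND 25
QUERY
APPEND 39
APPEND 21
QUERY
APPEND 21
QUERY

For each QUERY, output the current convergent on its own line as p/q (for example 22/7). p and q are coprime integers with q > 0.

12/1
519/40
21811/1681
458550/35341
11485561/885206
9427789570/726611081
198431976399/15293391076

APPEND 12: p_0 = 12·1 + 0 = 12, q_0 = 12·0 + 1 = 1 → 12/1
APPEND 1: p_1 = 1·12 + 1 = 13, q_1 = 1·1 + 0 = 1 → 13/1
APPEND 39: p_2 = 39·13 + 12 = 519, q_2 = 39·1 + 1 = 40 → 519/40
APPEND 42: p_3 = 42·519 + 13 = 21811, q_3 = 42·40 + 1 = 1681 → 21811/1681
APPEND 21: p_4 = 21·21811 + 519 = 458550, q_4 = 21·1681 + 40 = 35341 → 458550/35341
APPEND 25: p_5 = 25·458550 + 21811 = 11485561, q_5 = 25·35341 + 1681 = 885206 → 11485561/885206
APPEND 39: p_6 = 39·11485561 + 458550 = 448395429, q_6 = 39·885206 + 35341 = 34558375 → 448395429/34558375
APPEND 21: p_7 = 21·448395429 + 11485561 = 9427789570, q_7 = 21·34558375 + 885206 = 726611081 → 9427789570/726611081
APPEND 21: p_8 = 21·9427789570 + 448395429 = 198431976399, q_8 = 21·726611081 + 34558375 = 15293391076 → 198431976399/15293391076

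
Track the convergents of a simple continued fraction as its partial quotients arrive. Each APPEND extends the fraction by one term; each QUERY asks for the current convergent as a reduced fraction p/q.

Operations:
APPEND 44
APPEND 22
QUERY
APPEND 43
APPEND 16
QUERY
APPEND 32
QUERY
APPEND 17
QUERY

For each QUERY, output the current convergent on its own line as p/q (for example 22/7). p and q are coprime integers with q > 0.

APPEND 44: p_0 = 44·1 + 0 = 44, q_0 = 44·0 + 1 = 1 → 44/1
APPEND 22: p_1 = 22·44 + 1 = 969, q_1 = 22·1 + 0 = 22 → 969/22
APPEND 43: p_2 = 43·969 + 44 = 41711, q_2 = 43·22 + 1 = 947 → 41711/947
APPEND 16: p_3 = 16·41711 + 969 = 668345, q_3 = 16·947 + 22 = 15174 → 668345/15174
APPEND 32: p_4 = 32·668345 + 41711 = 21428751, q_4 = 32·15174 + 947 = 486515 → 21428751/486515
APPEND 17: p_5 = 17·21428751 + 668345 = 364957112, q_5 = 17·486515 + 15174 = 8285929 → 364957112/8285929

969/22
668345/15174
21428751/486515
364957112/8285929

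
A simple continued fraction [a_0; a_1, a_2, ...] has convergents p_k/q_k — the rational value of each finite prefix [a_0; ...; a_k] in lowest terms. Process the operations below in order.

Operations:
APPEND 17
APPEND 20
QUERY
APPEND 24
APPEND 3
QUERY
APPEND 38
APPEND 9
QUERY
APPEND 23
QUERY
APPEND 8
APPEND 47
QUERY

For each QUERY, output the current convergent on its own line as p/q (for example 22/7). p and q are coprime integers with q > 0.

APPEND 17: p_0 = 17·1 + 0 = 17, q_0 = 17·0 + 1 = 1 → 17/1
APPEND 20: p_1 = 20·17 + 1 = 341, q_1 = 20·1 + 0 = 20 → 341/20
APPEND 24: p_2 = 24·341 + 17 = 8201, q_2 = 24·20 + 1 = 481 → 8201/481
APPEND 3: p_3 = 3·8201 + 341 = 24944, q_3 = 3·481 + 20 = 1463 → 24944/1463
APPEND 38: p_4 = 38·24944 + 8201 = 956073, q_4 = 38·1463 + 481 = 56075 → 956073/56075
APPEND 9: p_5 = 9·956073 + 24944 = 8629601, q_5 = 9·56075 + 1463 = 506138 → 8629601/506138
APPEND 23: p_6 = 23·8629601 + 956073 = 199436896, q_6 = 23·506138 + 56075 = 11697249 → 199436896/11697249
APPEND 8: p_7 = 8·199436896 + 8629601 = 1604124769, q_7 = 8·11697249 + 506138 = 94084130 → 1604124769/94084130
APPEND 47: p_8 = 47·1604124769 + 199436896 = 75593301039, q_8 = 47·94084130 + 11697249 = 4433651359 → 75593301039/4433651359

341/20
24944/1463
8629601/506138
199436896/11697249
75593301039/4433651359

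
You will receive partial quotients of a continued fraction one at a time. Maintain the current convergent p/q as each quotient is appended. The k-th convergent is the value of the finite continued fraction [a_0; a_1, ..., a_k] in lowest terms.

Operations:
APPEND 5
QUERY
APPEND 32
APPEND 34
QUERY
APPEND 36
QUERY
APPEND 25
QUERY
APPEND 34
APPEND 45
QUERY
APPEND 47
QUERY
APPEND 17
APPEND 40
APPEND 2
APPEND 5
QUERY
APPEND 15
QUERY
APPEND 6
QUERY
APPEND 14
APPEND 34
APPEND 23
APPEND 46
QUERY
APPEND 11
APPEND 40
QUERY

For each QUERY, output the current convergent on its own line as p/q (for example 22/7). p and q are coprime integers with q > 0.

APPEND 5: p_0 = 5·1 + 0 = 5, q_0 = 5·0 + 1 = 1 → 5/1
APPEND 32: p_1 = 32·5 + 1 = 161, q_1 = 32·1 + 0 = 32 → 161/32
APPEND 34: p_2 = 34·161 + 5 = 5479, q_2 = 34·32 + 1 = 1089 → 5479/1089
APPEND 36: p_3 = 36·5479 + 161 = 197405, q_3 = 36·1089 + 32 = 39236 → 197405/39236
APPEND 25: p_4 = 25·197405 + 5479 = 4940604, q_4 = 25·39236 + 1089 = 981989 → 4940604/981989
APPEND 34: p_5 = 34·4940604 + 197405 = 168177941, q_5 = 34·981989 + 39236 = 33426862 → 168177941/33426862
APPEND 45: p_6 = 45·168177941 + 4940604 = 7572947949, q_6 = 45·33426862 + 981989 = 1505190779 → 7572947949/1505190779
APPEND 47: p_7 = 47·7572947949 + 168177941 = 356096731544, q_7 = 47·1505190779 + 33426862 = 70777393475 → 356096731544/70777393475
APPEND 17: p_8 = 17·356096731544 + 7572947949 = 6061217384197, q_8 = 17·70777393475 + 1505190779 = 1204720879854 → 6061217384197/1204720879854
APPEND 40: p_9 = 40·6061217384197 + 356096731544 = 242804792099424, q_9 = 40·1204720879854 + 70777393475 = 48259612587635 → 242804792099424/48259612587635
APPEND 2: p_10 = 2·242804792099424 + 6061217384197 = 491670801583045, q_10 = 2·48259612587635 + 1204720879854 = 97723946055124 → 491670801583045/97723946055124
APPEND 5: p_11 = 5·491670801583045 + 242804792099424 = 2701158800014649, q_11 = 5·97723946055124 + 48259612587635 = 536879342863255 → 2701158800014649/536879342863255
APPEND 15: p_12 = 15·2701158800014649 + 491670801583045 = 41009052801802780, q_12 = 15·536879342863255 + 97723946055124 = 8150914089003949 → 41009052801802780/8150914089003949
APPEND 6: p_13 = 6·41009052801802780 + 2701158800014649 = 248755475610831329, q_13 = 6·8150914089003949 + 536879342863255 = 49442363876886949 → 248755475610831329/49442363876886949
APPEND 14: p_14 = 14·248755475610831329 + 41009052801802780 = 3523585711353441386, q_14 = 14·49442363876886949 + 8150914089003949 = 700344008365421235 → 3523585711353441386/700344008365421235
APPEND 34: p_15 = 34·3523585711353441386 + 248755475610831329 = 120050669661627838453, q_15 = 34·700344008365421235 + 49442363876886949 = 23861138648301208939 → 120050669661627838453/23861138648301208939
APPEND 23: p_16 = 23·120050669661627838453 + 3523585711353441386 = 2764688987928793725805, q_16 = 23·23861138648301208939 + 700344008365421235 = 549506532919293226832 → 2764688987928793725805/549506532919293226832
APPEND 46: p_17 = 46·2764688987928793725805 + 120050669661627838453 = 127295744114386139225483, q_17 = 46·549506532919293226832 + 23861138648301208939 = 25301161652935789643211 → 127295744114386139225483/25301161652935789643211
APPEND 11: p_18 = 11·127295744114386139225483 + 2764688987928793725805 = 1403017874246176325206118, q_18 = 11·25301161652935789643211 + 549506532919293226832 = 278862284715212979302153 → 1403017874246176325206118/278862284715212979302153
APPEND 40: p_19 = 40·1403017874246176325206118 + 127295744114386139225483 = 56248010713961439147470203, q_19 = 40·278862284715212979302153 + 25301161652935789643211 = 11179792550261454961729331 → 56248010713961439147470203/11179792550261454961729331

5/1
5479/1089
197405/39236
4940604/981989
7572947949/1505190779
356096731544/70777393475
2701158800014649/536879342863255
41009052801802780/8150914089003949
248755475610831329/49442363876886949
127295744114386139225483/25301161652935789643211
56248010713961439147470203/11179792550261454961729331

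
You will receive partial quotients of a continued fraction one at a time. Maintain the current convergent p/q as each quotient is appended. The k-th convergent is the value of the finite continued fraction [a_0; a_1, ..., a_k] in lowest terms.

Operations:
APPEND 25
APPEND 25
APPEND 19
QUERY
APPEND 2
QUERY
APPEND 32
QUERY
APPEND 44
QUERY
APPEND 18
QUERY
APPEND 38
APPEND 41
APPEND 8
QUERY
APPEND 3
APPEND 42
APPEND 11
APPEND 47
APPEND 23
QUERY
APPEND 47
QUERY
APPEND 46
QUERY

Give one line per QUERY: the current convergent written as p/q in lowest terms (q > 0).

11919/476
24464/977
794767/31740
34994212/1397537
630690583/25187406
7901452289078/315554238733
12486443164855481186/498661502115911465
587405216801432446015/23458751535054552059
27033126416030747997876/1079601232114625306179

APPEND 25: p_0 = 25·1 + 0 = 25, q_0 = 25·0 + 1 = 1 → 25/1
APPEND 25: p_1 = 25·25 + 1 = 626, q_1 = 25·1 + 0 = 25 → 626/25
APPEND 19: p_2 = 19·626 + 25 = 11919, q_2 = 19·25 + 1 = 476 → 11919/476
APPEND 2: p_3 = 2·11919 + 626 = 24464, q_3 = 2·476 + 25 = 977 → 24464/977
APPEND 32: p_4 = 32·24464 + 11919 = 794767, q_4 = 32·977 + 476 = 31740 → 794767/31740
APPEND 44: p_5 = 44·794767 + 24464 = 34994212, q_5 = 44·31740 + 977 = 1397537 → 34994212/1397537
APPEND 18: p_6 = 18·34994212 + 794767 = 630690583, q_6 = 18·1397537 + 31740 = 25187406 → 630690583/25187406
APPEND 38: p_7 = 38·630690583 + 34994212 = 24001236366, q_7 = 38·25187406 + 1397537 = 958518965 → 24001236366/958518965
APPEND 41: p_8 = 41·24001236366 + 630690583 = 984681381589, q_8 = 41·958518965 + 25187406 = 39324464971 → 984681381589/39324464971
APPEND 8: p_9 = 8·984681381589 + 24001236366 = 7901452289078, q_9 = 8·39324464971 + 958518965 = 315554238733 → 7901452289078/315554238733
APPEND 3: p_10 = 3·7901452289078 + 984681381589 = 24689038248823, q_10 = 3·315554238733 + 39324464971 = 985987181170 → 24689038248823/985987181170
APPEND 42: p_11 = 42·24689038248823 + 7901452289078 = 1044841058739644, q_11 = 42·985987181170 + 315554238733 = 41727015847873 → 1044841058739644/41727015847873
APPEND 11: p_12 = 11·1044841058739644 + 24689038248823 = 11517940684384907, q_12 = 11·41727015847873 + 985987181170 = 459983161507773 → 11517940684384907/459983161507773
APPEND 47: p_13 = 47·11517940684384907 + 1044841058739644 = 542388053224830273, q_13 = 47·459983161507773 + 41727015847873 = 21660935606713204 → 542388053224830273/21660935606713204
APPEND 23: p_14 = 23·542388053224830273 + 11517940684384907 = 12486443164855481186, q_14 = 23·21660935606713204 + 459983161507773 = 498661502115911465 → 12486443164855481186/498661502115911465
APPEND 47: p_15 = 47·12486443164855481186 + 542388053224830273 = 587405216801432446015, q_15 = 47·498661502115911465 + 21660935606713204 = 23458751535054552059 → 587405216801432446015/23458751535054552059
APPEND 46: p_16 = 46·587405216801432446015 + 12486443164855481186 = 27033126416030747997876, q_16 = 46·23458751535054552059 + 498661502115911465 = 1079601232114625306179 → 27033126416030747997876/1079601232114625306179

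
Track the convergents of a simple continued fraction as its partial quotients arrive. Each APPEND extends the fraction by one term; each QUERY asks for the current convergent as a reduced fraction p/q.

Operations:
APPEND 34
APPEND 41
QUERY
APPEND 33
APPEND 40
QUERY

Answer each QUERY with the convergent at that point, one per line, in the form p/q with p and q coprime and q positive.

1395/41
1844155/54201

APPEND 34: p_0 = 34·1 + 0 = 34, q_0 = 34·0 + 1 = 1 → 34/1
APPEND 41: p_1 = 41·34 + 1 = 1395, q_1 = 41·1 + 0 = 41 → 1395/41
APPEND 33: p_2 = 33·1395 + 34 = 46069, q_2 = 33·41 + 1 = 1354 → 46069/1354
APPEND 40: p_3 = 40·46069 + 1395 = 1844155, q_3 = 40·1354 + 41 = 54201 → 1844155/54201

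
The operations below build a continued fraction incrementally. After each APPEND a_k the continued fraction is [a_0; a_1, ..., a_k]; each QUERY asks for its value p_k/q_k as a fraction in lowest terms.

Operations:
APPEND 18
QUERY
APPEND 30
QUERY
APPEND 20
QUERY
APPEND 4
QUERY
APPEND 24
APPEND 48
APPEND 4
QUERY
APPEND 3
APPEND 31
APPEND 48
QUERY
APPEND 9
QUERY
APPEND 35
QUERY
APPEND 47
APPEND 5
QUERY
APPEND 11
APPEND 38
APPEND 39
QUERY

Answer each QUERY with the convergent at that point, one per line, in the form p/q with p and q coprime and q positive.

18/1
541/30
10838/601
43893/2434
205579682/11400017
1004323126347/55692764005
9059817621674/502394370393
318097939884937/17639495727760
75116412900953502/4165432963603325
1250488763973844601083/69343395363413462979

APPEND 18: p_0 = 18·1 + 0 = 18, q_0 = 18·0 + 1 = 1 → 18/1
APPEND 30: p_1 = 30·18 + 1 = 541, q_1 = 30·1 + 0 = 30 → 541/30
APPEND 20: p_2 = 20·541 + 18 = 10838, q_2 = 20·30 + 1 = 601 → 10838/601
APPEND 4: p_3 = 4·10838 + 541 = 43893, q_3 = 4·601 + 30 = 2434 → 43893/2434
APPEND 24: p_4 = 24·43893 + 10838 = 1064270, q_4 = 24·2434 + 601 = 59017 → 1064270/59017
APPEND 48: p_5 = 48·1064270 + 43893 = 51128853, q_5 = 48·59017 + 2434 = 2835250 → 51128853/2835250
APPEND 4: p_6 = 4·51128853 + 1064270 = 205579682, q_6 = 4·2835250 + 59017 = 11400017 → 205579682/11400017
APPEND 3: p_7 = 3·205579682 + 51128853 = 667867899, q_7 = 3·11400017 + 2835250 = 37035301 → 667867899/37035301
APPEND 31: p_8 = 31·667867899 + 205579682 = 20909484551, q_8 = 31·37035301 + 11400017 = 1159494348 → 20909484551/1159494348
APPEND 48: p_9 = 48·20909484551 + 667867899 = 1004323126347, q_9 = 48·1159494348 + 37035301 = 55692764005 → 1004323126347/55692764005
APPEND 9: p_10 = 9·1004323126347 + 20909484551 = 9059817621674, q_10 = 9·55692764005 + 1159494348 = 502394370393 → 9059817621674/502394370393
APPEND 35: p_11 = 35·9059817621674 + 1004323126347 = 318097939884937, q_11 = 35·502394370393 + 55692764005 = 17639495727760 → 318097939884937/17639495727760
APPEND 47: p_12 = 47·318097939884937 + 9059817621674 = 14959662992213713, q_12 = 47·17639495727760 + 502394370393 = 829558693575113 → 14959662992213713/829558693575113
APPEND 5: p_13 = 5·14959662992213713 + 318097939884937 = 75116412900953502, q_13 = 5·829558693575113 + 17639495727760 = 4165432963603325 → 75116412900953502/4165432963603325
APPEND 11: p_14 = 11·75116412900953502 + 14959662992213713 = 841240204902702235, q_14 = 11·4165432963603325 + 829558693575113 = 46649321293211688 → 841240204902702235/46649321293211688
APPEND 38: p_15 = 38·841240204902702235 + 75116412900953502 = 32042244199203638432, q_15 = 38·46649321293211688 + 4165432963603325 = 1776839642105647469 → 32042244199203638432/1776839642105647469
APPEND 39: p_16 = 39·32042244199203638432 + 841240204902702235 = 1250488763973844601083, q_16 = 39·1776839642105647469 + 46649321293211688 = 69343395363413462979 → 1250488763973844601083/69343395363413462979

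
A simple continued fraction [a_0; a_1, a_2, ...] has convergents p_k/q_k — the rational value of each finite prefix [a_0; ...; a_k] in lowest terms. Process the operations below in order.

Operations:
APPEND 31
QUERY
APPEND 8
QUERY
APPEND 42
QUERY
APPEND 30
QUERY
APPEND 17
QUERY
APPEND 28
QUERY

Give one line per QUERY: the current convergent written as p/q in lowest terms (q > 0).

31/1
249/8
10489/337
314919/10118
5364112/172343
150510055/4835722

APPEND 31: p_0 = 31·1 + 0 = 31, q_0 = 31·0 + 1 = 1 → 31/1
APPEND 8: p_1 = 8·31 + 1 = 249, q_1 = 8·1 + 0 = 8 → 249/8
APPEND 42: p_2 = 42·249 + 31 = 10489, q_2 = 42·8 + 1 = 337 → 10489/337
APPEND 30: p_3 = 30·10489 + 249 = 314919, q_3 = 30·337 + 8 = 10118 → 314919/10118
APPEND 17: p_4 = 17·314919 + 10489 = 5364112, q_4 = 17·10118 + 337 = 172343 → 5364112/172343
APPEND 28: p_5 = 28·5364112 + 314919 = 150510055, q_5 = 28·172343 + 10118 = 4835722 → 150510055/4835722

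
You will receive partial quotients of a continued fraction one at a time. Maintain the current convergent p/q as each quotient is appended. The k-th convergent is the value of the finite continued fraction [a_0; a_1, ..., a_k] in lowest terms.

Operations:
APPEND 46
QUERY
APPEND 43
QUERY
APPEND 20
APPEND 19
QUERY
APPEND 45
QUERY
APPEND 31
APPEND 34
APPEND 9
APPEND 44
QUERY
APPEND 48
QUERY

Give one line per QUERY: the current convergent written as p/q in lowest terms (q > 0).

APPEND 46: p_0 = 46·1 + 0 = 46, q_0 = 46·0 + 1 = 1 → 46/1
APPEND 43: p_1 = 43·46 + 1 = 1979, q_1 = 43·1 + 0 = 43 → 1979/43
APPEND 20: p_2 = 20·1979 + 46 = 39626, q_2 = 20·43 + 1 = 861 → 39626/861
APPEND 19: p_3 = 19·39626 + 1979 = 754873, q_3 = 19·861 + 43 = 16402 → 754873/16402
APPEND 45: p_4 = 45·754873 + 39626 = 34008911, q_4 = 45·16402 + 861 = 738951 → 34008911/738951
APPEND 31: p_5 = 31·34008911 + 754873 = 1055031114, q_5 = 31·738951 + 16402 = 22923883 → 1055031114/22923883
APPEND 34: p_6 = 34·1055031114 + 34008911 = 35905066787, q_6 = 34·22923883 + 738951 = 780150973 → 35905066787/780150973
APPEND 9: p_7 = 9·35905066787 + 1055031114 = 324200632197, q_7 = 9·780150973 + 22923883 = 7044282640 → 324200632197/7044282640
APPEND 44: p_8 = 44·324200632197 + 35905066787 = 14300732883455, q_8 = 44·7044282640 + 780150973 = 310728587133 → 14300732883455/310728587133
APPEND 48: p_9 = 48·14300732883455 + 324200632197 = 686759379038037, q_9 = 48·310728587133 + 7044282640 = 14922016465024 → 686759379038037/14922016465024

46/1
1979/43
754873/16402
34008911/738951
14300732883455/310728587133
686759379038037/14922016465024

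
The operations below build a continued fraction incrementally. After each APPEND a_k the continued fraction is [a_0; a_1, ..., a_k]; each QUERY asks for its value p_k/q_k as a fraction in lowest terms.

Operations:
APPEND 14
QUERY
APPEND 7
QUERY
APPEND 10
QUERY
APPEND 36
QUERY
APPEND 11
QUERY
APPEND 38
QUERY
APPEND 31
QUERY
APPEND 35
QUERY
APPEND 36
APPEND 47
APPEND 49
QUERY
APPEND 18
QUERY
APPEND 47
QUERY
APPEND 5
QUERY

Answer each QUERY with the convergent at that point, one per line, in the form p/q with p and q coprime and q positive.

APPEND 14: p_0 = 14·1 + 0 = 14, q_0 = 14·0 + 1 = 1 → 14/1
APPEND 7: p_1 = 7·14 + 1 = 99, q_1 = 7·1 + 0 = 7 → 99/7
APPEND 10: p_2 = 10·99 + 14 = 1004, q_2 = 10·7 + 1 = 71 → 1004/71
APPEND 36: p_3 = 36·1004 + 99 = 36243, q_3 = 36·71 + 7 = 2563 → 36243/2563
APPEND 11: p_4 = 11·36243 + 1004 = 399677, q_4 = 11·2563 + 71 = 28264 → 399677/28264
APPEND 38: p_5 = 38·399677 + 36243 = 15223969, q_5 = 38·28264 + 2563 = 1076595 → 15223969/1076595
APPEND 31: p_6 = 31·15223969 + 399677 = 472342716, q_6 = 31·1076595 + 28264 = 33402709 → 472342716/33402709
APPEND 35: p_7 = 35·472342716 + 15223969 = 16547219029, q_7 = 35·33402709 + 1076595 = 1170171410 → 16547219029/1170171410
APPEND 36: p_8 = 36·16547219029 + 472342716 = 596172227760, q_8 = 36·1170171410 + 33402709 = 42159573469 → 596172227760/42159573469
APPEND 47: p_9 = 47·596172227760 + 16547219029 = 28036641923749, q_9 = 47·42159573469 + 1170171410 = 1982670124453 → 28036641923749/1982670124453
APPEND 49: p_10 = 49·28036641923749 + 596172227760 = 1374391626491461, q_10 = 49·1982670124453 + 42159573469 = 97192995671666 → 1374391626491461/97192995671666
APPEND 18: p_11 = 18·1374391626491461 + 28036641923749 = 24767085918770047, q_11 = 18·97192995671666 + 1982670124453 = 1751456592214441 → 24767085918770047/1751456592214441
APPEND 47: p_12 = 47·24767085918770047 + 1374391626491461 = 1165427429808683670, q_12 = 47·1751456592214441 + 97192995671666 = 82415652829750393 → 1165427429808683670/82415652829750393
APPEND 5: p_13 = 5·1165427429808683670 + 24767085918770047 = 5851904234962188397, q_13 = 5·82415652829750393 + 1751456592214441 = 413829720740966406 → 5851904234962188397/413829720740966406

14/1
99/7
1004/71
36243/2563
399677/28264
15223969/1076595
472342716/33402709
16547219029/1170171410
1374391626491461/97192995671666
24767085918770047/1751456592214441
1165427429808683670/82415652829750393
5851904234962188397/413829720740966406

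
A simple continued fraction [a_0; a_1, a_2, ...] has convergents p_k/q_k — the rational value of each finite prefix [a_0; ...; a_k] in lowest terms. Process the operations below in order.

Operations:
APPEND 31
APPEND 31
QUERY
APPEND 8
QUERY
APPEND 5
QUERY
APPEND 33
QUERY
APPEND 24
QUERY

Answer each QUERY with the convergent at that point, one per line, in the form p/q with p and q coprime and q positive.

962/31
7727/249
39597/1276
1314428/42357
31585869/1017844

APPEND 31: p_0 = 31·1 + 0 = 31, q_0 = 31·0 + 1 = 1 → 31/1
APPEND 31: p_1 = 31·31 + 1 = 962, q_1 = 31·1 + 0 = 31 → 962/31
APPEND 8: p_2 = 8·962 + 31 = 7727, q_2 = 8·31 + 1 = 249 → 7727/249
APPEND 5: p_3 = 5·7727 + 962 = 39597, q_3 = 5·249 + 31 = 1276 → 39597/1276
APPEND 33: p_4 = 33·39597 + 7727 = 1314428, q_4 = 33·1276 + 249 = 42357 → 1314428/42357
APPEND 24: p_5 = 24·1314428 + 39597 = 31585869, q_5 = 24·42357 + 1276 = 1017844 → 31585869/1017844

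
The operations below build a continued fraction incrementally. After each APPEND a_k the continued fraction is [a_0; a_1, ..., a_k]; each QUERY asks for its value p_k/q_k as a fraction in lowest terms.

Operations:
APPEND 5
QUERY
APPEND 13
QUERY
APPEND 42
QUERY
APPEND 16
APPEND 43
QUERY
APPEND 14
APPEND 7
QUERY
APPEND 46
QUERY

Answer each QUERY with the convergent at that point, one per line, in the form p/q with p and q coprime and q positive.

5/1
66/13
2777/547
1916191/377442
190014395/37428113
8767533342/1726986151

APPEND 5: p_0 = 5·1 + 0 = 5, q_0 = 5·0 + 1 = 1 → 5/1
APPEND 13: p_1 = 13·5 + 1 = 66, q_1 = 13·1 + 0 = 13 → 66/13
APPEND 42: p_2 = 42·66 + 5 = 2777, q_2 = 42·13 + 1 = 547 → 2777/547
APPEND 16: p_3 = 16·2777 + 66 = 44498, q_3 = 16·547 + 13 = 8765 → 44498/8765
APPEND 43: p_4 = 43·44498 + 2777 = 1916191, q_4 = 43·8765 + 547 = 377442 → 1916191/377442
APPEND 14: p_5 = 14·1916191 + 44498 = 26871172, q_5 = 14·377442 + 8765 = 5292953 → 26871172/5292953
APPEND 7: p_6 = 7·26871172 + 1916191 = 190014395, q_6 = 7·5292953 + 377442 = 37428113 → 190014395/37428113
APPEND 46: p_7 = 46·190014395 + 26871172 = 8767533342, q_7 = 46·37428113 + 5292953 = 1726986151 → 8767533342/1726986151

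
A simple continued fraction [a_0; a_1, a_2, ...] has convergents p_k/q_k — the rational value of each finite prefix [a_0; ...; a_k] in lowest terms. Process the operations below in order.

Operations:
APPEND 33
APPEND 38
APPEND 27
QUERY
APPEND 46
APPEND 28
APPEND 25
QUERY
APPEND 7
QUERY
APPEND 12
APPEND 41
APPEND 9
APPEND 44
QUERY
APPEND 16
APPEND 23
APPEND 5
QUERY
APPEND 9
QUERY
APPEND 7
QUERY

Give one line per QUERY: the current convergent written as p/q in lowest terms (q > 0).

33918/1027
1095447533/33168955
7711888173/233507552
1531329141249170/46366974087003
2853830530568696262/86410871898927551
26250333684878794489/794831436923532620
186606166324720257685/5650230930363655891

APPEND 33: p_0 = 33·1 + 0 = 33, q_0 = 33·0 + 1 = 1 → 33/1
APPEND 38: p_1 = 38·33 + 1 = 1255, q_1 = 38·1 + 0 = 38 → 1255/38
APPEND 27: p_2 = 27·1255 + 33 = 33918, q_2 = 27·38 + 1 = 1027 → 33918/1027
APPEND 46: p_3 = 46·33918 + 1255 = 1561483, q_3 = 46·1027 + 38 = 47280 → 1561483/47280
APPEND 28: p_4 = 28·1561483 + 33918 = 43755442, q_4 = 28·47280 + 1027 = 1324867 → 43755442/1324867
APPEND 25: p_5 = 25·43755442 + 1561483 = 1095447533, q_5 = 25·1324867 + 47280 = 33168955 → 1095447533/33168955
APPEND 7: p_6 = 7·1095447533 + 43755442 = 7711888173, q_6 = 7·33168955 + 1324867 = 233507552 → 7711888173/233507552
APPEND 12: p_7 = 12·7711888173 + 1095447533 = 93638105609, q_7 = 12·233507552 + 33168955 = 2835259579 → 93638105609/2835259579
APPEND 41: p_8 = 41·93638105609 + 7711888173 = 3846874218142, q_8 = 41·2835259579 + 233507552 = 116479150291 → 3846874218142/116479150291
APPEND 9: p_9 = 9·3846874218142 + 93638105609 = 34715506068887, q_9 = 9·116479150291 + 2835259579 = 1051147612198 → 34715506068887/1051147612198
APPEND 44: p_10 = 44·34715506068887 + 3846874218142 = 1531329141249170, q_10 = 44·1051147612198 + 116479150291 = 46366974087003 → 1531329141249170/46366974087003
APPEND 16: p_11 = 16·1531329141249170 + 34715506068887 = 24535981766055607, q_11 = 16·46366974087003 + 1051147612198 = 742922733004246 → 24535981766055607/742922733004246
APPEND 23: p_12 = 23·24535981766055607 + 1531329141249170 = 565858909760528131, q_12 = 23·742922733004246 + 46366974087003 = 17133589833184661 → 565858909760528131/17133589833184661
APPEND 5: p_13 = 5·565858909760528131 + 24535981766055607 = 2853830530568696262, q_13 = 5·17133589833184661 + 742922733004246 = 86410871898927551 → 2853830530568696262/86410871898927551
APPEND 9: p_14 = 9·2853830530568696262 + 565858909760528131 = 26250333684878794489, q_14 = 9·86410871898927551 + 17133589833184661 = 794831436923532620 → 26250333684878794489/794831436923532620
APPEND 7: p_15 = 7·26250333684878794489 + 2853830530568696262 = 186606166324720257685, q_15 = 7·794831436923532620 + 86410871898927551 = 5650230930363655891 → 186606166324720257685/5650230930363655891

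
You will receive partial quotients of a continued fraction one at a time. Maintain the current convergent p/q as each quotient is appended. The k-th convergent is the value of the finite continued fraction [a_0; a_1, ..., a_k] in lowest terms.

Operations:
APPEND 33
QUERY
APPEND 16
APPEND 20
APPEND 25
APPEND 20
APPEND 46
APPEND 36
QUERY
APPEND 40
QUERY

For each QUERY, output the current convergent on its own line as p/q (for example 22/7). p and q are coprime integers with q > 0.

APPEND 33: p_0 = 33·1 + 0 = 33, q_0 = 33·0 + 1 = 1 → 33/1
APPEND 16: p_1 = 16·33 + 1 = 529, q_1 = 16·1 + 0 = 16 → 529/16
APPEND 20: p_2 = 20·529 + 33 = 10613, q_2 = 20·16 + 1 = 321 → 10613/321
APPEND 25: p_3 = 25·10613 + 529 = 265854, q_3 = 25·321 + 16 = 8041 → 265854/8041
APPEND 20: p_4 = 20·265854 + 10613 = 5327693, q_4 = 20·8041 + 321 = 161141 → 5327693/161141
APPEND 46: p_5 = 46·5327693 + 265854 = 245339732, q_5 = 46·161141 + 8041 = 7420527 → 245339732/7420527
APPEND 36: p_6 = 36·245339732 + 5327693 = 8837558045, q_6 = 36·7420527 + 161141 = 267300113 → 8837558045/267300113
APPEND 40: p_7 = 40·8837558045 + 245339732 = 353747661532, q_7 = 40·267300113 + 7420527 = 10699425047 → 353747661532/10699425047

33/1
8837558045/267300113
353747661532/10699425047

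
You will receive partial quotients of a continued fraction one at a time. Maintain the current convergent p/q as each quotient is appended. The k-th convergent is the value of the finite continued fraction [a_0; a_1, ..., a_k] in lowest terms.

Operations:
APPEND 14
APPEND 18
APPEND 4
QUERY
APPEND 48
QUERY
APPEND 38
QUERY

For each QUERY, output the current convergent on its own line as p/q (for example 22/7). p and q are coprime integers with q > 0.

1026/73
49501/3522
1882064/133909

APPEND 14: p_0 = 14·1 + 0 = 14, q_0 = 14·0 + 1 = 1 → 14/1
APPEND 18: p_1 = 18·14 + 1 = 253, q_1 = 18·1 + 0 = 18 → 253/18
APPEND 4: p_2 = 4·253 + 14 = 1026, q_2 = 4·18 + 1 = 73 → 1026/73
APPEND 48: p_3 = 48·1026 + 253 = 49501, q_3 = 48·73 + 18 = 3522 → 49501/3522
APPEND 38: p_4 = 38·49501 + 1026 = 1882064, q_4 = 38·3522 + 73 = 133909 → 1882064/133909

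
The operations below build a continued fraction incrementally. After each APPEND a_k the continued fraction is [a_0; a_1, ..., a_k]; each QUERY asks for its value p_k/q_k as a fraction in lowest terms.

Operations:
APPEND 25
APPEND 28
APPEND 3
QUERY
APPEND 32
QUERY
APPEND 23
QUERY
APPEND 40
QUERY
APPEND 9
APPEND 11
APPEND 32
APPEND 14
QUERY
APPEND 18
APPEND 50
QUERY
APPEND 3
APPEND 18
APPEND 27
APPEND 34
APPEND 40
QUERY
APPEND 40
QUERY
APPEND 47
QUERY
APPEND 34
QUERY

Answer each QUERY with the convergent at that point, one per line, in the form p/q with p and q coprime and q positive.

2128/85
68797/2748
1584459/63289
63447157/2534308
2864619516509/114423222425
2591230246416609/103503070174375
5287726291803550608166/211210835548204025553
211641147805404916243815/8453709817327520103209
9952421673145834614067471/397535572249941648876376
338593978034763781794537829/13524663166315343581899993

APPEND 25: p_0 = 25·1 + 0 = 25, q_0 = 25·0 + 1 = 1 → 25/1
APPEND 28: p_1 = 28·25 + 1 = 701, q_1 = 28·1 + 0 = 28 → 701/28
APPEND 3: p_2 = 3·701 + 25 = 2128, q_2 = 3·28 + 1 = 85 → 2128/85
APPEND 32: p_3 = 32·2128 + 701 = 68797, q_3 = 32·85 + 28 = 2748 → 68797/2748
APPEND 23: p_4 = 23·68797 + 2128 = 1584459, q_4 = 23·2748 + 85 = 63289 → 1584459/63289
APPEND 40: p_5 = 40·1584459 + 68797 = 63447157, q_5 = 40·63289 + 2748 = 2534308 → 63447157/2534308
APPEND 9: p_6 = 9·63447157 + 1584459 = 572608872, q_6 = 9·2534308 + 63289 = 22872061 → 572608872/22872061
APPEND 11: p_7 = 11·572608872 + 63447157 = 6362144749, q_7 = 11·22872061 + 2534308 = 254126979 → 6362144749/254126979
APPEND 32: p_8 = 32·6362144749 + 572608872 = 204161240840, q_8 = 32·254126979 + 22872061 = 8154935389 → 204161240840/8154935389
APPEND 14: p_9 = 14·204161240840 + 6362144749 = 2864619516509, q_9 = 14·8154935389 + 254126979 = 114423222425 → 2864619516509/114423222425
APPEND 18: p_10 = 18·2864619516509 + 204161240840 = 51767312538002, q_10 = 18·114423222425 + 8154935389 = 2067772939039 → 51767312538002/2067772939039
APPEND 50: p_11 = 50·51767312538002 + 2864619516509 = 2591230246416609, q_11 = 50·2067772939039 + 114423222425 = 103503070174375 → 2591230246416609/103503070174375
APPEND 3: p_12 = 3·2591230246416609 + 51767312538002 = 7825458051787829, q_12 = 3·103503070174375 + 2067772939039 = 312576983462164 → 7825458051787829/312576983462164
APPEND 18: p_13 = 18·7825458051787829 + 2591230246416609 = 143449475178597531, q_13 = 18·312576983462164 + 103503070174375 = 5729888772493327 → 143449475178597531/5729888772493327
APPEND 27: p_14 = 27·143449475178597531 + 7825458051787829 = 3880961287873921166, q_14 = 27·5729888772493327 + 312576983462164 = 155019573840781993 → 3880961287873921166/155019573840781993
APPEND 34: p_15 = 34·3880961287873921166 + 143449475178597531 = 132096133262891917175, q_15 = 34·155019573840781993 + 5729888772493327 = 5276395399359081089 → 132096133262891917175/5276395399359081089
APPEND 40: p_16 = 40·132096133262891917175 + 3880961287873921166 = 5287726291803550608166, q_16 = 40·5276395399359081089 + 155019573840781993 = 211210835548204025553 → 5287726291803550608166/211210835548204025553
APPEND 40: p_17 = 40·5287726291803550608166 + 132096133262891917175 = 211641147805404916243815, q_17 = 40·211210835548204025553 + 5276395399359081089 = 8453709817327520103209 → 211641147805404916243815/8453709817327520103209
APPEND 47: p_18 = 47·211641147805404916243815 + 5287726291803550608166 = 9952421673145834614067471, q_18 = 47·8453709817327520103209 + 211210835548204025553 = 397535572249941648876376 → 9952421673145834614067471/397535572249941648876376
APPEND 34: p_19 = 34·9952421673145834614067471 + 211641147805404916243815 = 338593978034763781794537829, q_19 = 34·397535572249941648876376 + 8453709817327520103209 = 13524663166315343581899993 → 338593978034763781794537829/13524663166315343581899993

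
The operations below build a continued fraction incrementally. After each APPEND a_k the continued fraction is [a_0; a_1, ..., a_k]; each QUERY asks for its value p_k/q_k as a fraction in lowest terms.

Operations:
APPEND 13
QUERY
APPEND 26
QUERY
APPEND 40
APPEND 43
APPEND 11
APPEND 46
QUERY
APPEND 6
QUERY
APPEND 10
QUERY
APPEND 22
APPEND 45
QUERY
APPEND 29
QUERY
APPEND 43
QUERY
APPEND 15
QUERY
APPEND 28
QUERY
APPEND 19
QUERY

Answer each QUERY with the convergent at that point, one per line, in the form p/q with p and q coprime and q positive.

APPEND 13: p_0 = 13·1 + 0 = 13, q_0 = 13·0 + 1 = 1 → 13/1
APPEND 26: p_1 = 26·13 + 1 = 339, q_1 = 26·1 + 0 = 26 → 339/26
APPEND 40: p_2 = 40·339 + 13 = 13573, q_2 = 40·26 + 1 = 1041 → 13573/1041
APPEND 43: p_3 = 43·13573 + 339 = 583978, q_3 = 43·1041 + 26 = 44789 → 583978/44789
APPEND 11: p_4 = 11·583978 + 13573 = 6437331, q_4 = 11·44789 + 1041 = 493720 → 6437331/493720
APPEND 46: p_5 = 46·6437331 + 583978 = 296701204, q_5 = 46·493720 + 44789 = 22755909 → 296701204/22755909
APPEND 6: p_6 = 6·296701204 + 6437331 = 1786644555, q_6 = 6·22755909 + 493720 = 137029174 → 1786644555/137029174
APPEND 10: p_7 = 10·1786644555 + 296701204 = 18163146754, q_7 = 10·137029174 + 22755909 = 1393047649 → 18163146754/1393047649
APPEND 22: p_8 = 22·18163146754 + 1786644555 = 401375873143, q_8 = 22·1393047649 + 137029174 = 30784077452 → 401375873143/30784077452
APPEND 45: p_9 = 45·401375873143 + 18163146754 = 18080077438189, q_9 = 45·30784077452 + 1393047649 = 1386676532989 → 18080077438189/1386676532989
APPEND 29: p_10 = 29·18080077438189 + 401375873143 = 524723621580624, q_10 = 29·1386676532989 + 30784077452 = 40244403534133 → 524723621580624/40244403534133
APPEND 43: p_11 = 43·524723621580624 + 18080077438189 = 22581195805405021, q_11 = 43·40244403534133 + 1386676532989 = 1731896028500708 → 22581195805405021/1731896028500708
APPEND 15: p_12 = 15·22581195805405021 + 524723621580624 = 339242660702655939, q_12 = 15·1731896028500708 + 40244403534133 = 26018684831044753 → 339242660702655939/26018684831044753
APPEND 28: p_13 = 28·339242660702655939 + 22581195805405021 = 9521375695479771313, q_13 = 28·26018684831044753 + 1731896028500708 = 730255071297753792 → 9521375695479771313/730255071297753792
APPEND 19: p_14 = 19·9521375695479771313 + 339242660702655939 = 181245380874818310886, q_14 = 19·730255071297753792 + 26018684831044753 = 13900865039488366801 → 181245380874818310886/13900865039488366801

13/1
339/26
296701204/22755909
1786644555/137029174
18163146754/1393047649
18080077438189/1386676532989
524723621580624/40244403534133
22581195805405021/1731896028500708
339242660702655939/26018684831044753
9521375695479771313/730255071297753792
181245380874818310886/13900865039488366801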